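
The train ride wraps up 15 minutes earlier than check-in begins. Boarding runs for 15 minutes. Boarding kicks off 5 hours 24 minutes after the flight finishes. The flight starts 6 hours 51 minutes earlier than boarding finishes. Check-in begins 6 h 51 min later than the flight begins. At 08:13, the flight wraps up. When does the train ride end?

Boarding starts at 08:13 + 324 min = 13:37.
Boarding ends at 13:37 + 15 min = 13:52.
The flight starts at 13:52 − 411 min = 07:01.
Check-in starts at 07:01 + 411 min = 13:52.
The train ride ends at 13:52 − 15 min = 13:37.

13:37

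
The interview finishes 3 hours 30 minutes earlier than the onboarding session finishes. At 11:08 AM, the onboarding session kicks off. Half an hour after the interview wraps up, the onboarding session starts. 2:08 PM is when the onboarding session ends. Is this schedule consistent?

Yes

The interview ends at 2:08 PM − 210 min = 10:38 AM.
The onboarding session starts at 10:38 AM + 30 min = 11:08 AM.
That matches the stated 11:08 AM, so the schedule is consistent.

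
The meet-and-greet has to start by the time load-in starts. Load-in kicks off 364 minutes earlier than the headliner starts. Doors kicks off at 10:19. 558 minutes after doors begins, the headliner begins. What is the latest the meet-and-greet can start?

The headliner starts at 10:19 + 558 min = 19:37.
Load-in starts at 19:37 − 364 min = 13:33.
The meet-and-greet is bounded by load-in, so the latest it can start is 13:33.

13:33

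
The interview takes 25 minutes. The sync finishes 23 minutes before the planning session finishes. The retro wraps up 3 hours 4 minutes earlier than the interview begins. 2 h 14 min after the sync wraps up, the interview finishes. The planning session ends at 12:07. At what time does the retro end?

The sync ends at 12:07 − 23 min = 11:44.
The interview ends at 11:44 + 134 min = 13:58.
The interview starts at 13:58 − 25 min = 13:33.
The retro ends at 13:33 − 184 min = 10:29.

10:29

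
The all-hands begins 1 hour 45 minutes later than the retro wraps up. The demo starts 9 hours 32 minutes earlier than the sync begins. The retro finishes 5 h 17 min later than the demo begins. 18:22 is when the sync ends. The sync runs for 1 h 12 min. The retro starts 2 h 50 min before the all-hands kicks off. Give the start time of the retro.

11:50

The sync starts at 18:22 − 72 min = 17:10.
The demo starts at 17:10 − 572 min = 07:38.
The retro ends at 07:38 + 317 min = 12:55.
The all-hands starts at 12:55 + 105 min = 14:40.
The retro starts at 14:40 − 170 min = 11:50.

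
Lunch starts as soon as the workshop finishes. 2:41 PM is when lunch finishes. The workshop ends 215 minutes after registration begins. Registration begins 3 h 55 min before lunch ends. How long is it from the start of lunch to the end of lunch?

20 minutes

Registration starts at 2:41 PM − 235 min = 10:46 AM.
The workshop ends at 10:46 AM + 215 min = 2:21 PM.
So lunch starts at 2:21 PM.
From 2:21 PM to 2:41 PM is 20 minutes.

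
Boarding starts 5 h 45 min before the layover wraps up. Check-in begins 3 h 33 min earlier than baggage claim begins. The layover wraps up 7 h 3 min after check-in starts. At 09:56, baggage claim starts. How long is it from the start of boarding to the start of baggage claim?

Check-in starts at 09:56 − 213 min = 06:23.
The layover ends at 06:23 + 423 min = 13:26.
Boarding starts at 13:26 − 345 min = 07:41.
From 07:41 to 09:56 is 2 h 15 min.

2 h 15 min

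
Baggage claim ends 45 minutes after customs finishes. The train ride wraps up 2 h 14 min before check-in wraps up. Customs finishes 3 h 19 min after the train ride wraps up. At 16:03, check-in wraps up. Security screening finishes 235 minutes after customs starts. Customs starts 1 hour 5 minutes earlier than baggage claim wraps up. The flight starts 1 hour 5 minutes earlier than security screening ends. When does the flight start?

19:38

The train ride ends at 16:03 − 134 min = 13:49.
Customs ends at 13:49 + 199 min = 17:08.
Baggage claim ends at 17:08 + 45 min = 17:53.
Customs starts at 17:53 − 65 min = 16:48.
Security screening ends at 16:48 + 235 min = 20:43.
The flight starts at 20:43 − 65 min = 19:38.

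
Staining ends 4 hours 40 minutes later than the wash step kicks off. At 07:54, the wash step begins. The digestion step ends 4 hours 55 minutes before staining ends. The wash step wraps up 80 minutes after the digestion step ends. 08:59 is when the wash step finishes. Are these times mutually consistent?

Staining ends at 07:54 + 280 min = 12:34.
The digestion step ends at 12:34 − 295 min = 07:39.
The wash step ends at 07:39 + 80 min = 08:59.
That matches the stated 08:59, so the schedule is consistent.

Yes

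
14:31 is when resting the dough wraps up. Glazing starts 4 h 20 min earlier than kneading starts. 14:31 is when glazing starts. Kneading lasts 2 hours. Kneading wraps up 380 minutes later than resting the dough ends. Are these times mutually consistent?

Yes

Kneading ends at 14:31 + 380 min = 20:51.
Kneading starts at 20:51 − 120 min = 18:51.
Glazing starts at 18:51 − 260 min = 14:31.
That matches the stated 14:31, so the schedule is consistent.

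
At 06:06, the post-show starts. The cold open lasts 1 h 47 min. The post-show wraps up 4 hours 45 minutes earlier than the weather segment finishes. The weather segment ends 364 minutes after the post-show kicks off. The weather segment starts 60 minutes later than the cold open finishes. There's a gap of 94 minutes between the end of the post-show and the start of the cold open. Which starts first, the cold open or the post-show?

the post-show

The weather segment ends at 06:06 + 364 min = 12:10.
The post-show ends at 12:10 − 285 min = 07:25.
The cold open starts at 07:25 + 94 min = 08:59.
The cold open starts at 08:59 and the post-show starts at 06:06, so the post-show is first.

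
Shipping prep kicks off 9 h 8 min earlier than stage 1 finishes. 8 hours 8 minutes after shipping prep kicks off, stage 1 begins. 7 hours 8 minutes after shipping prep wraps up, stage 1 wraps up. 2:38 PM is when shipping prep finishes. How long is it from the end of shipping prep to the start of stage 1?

Stage 1 ends at 2:38 PM + 428 min = 9:46 PM.
Shipping prep starts at 9:46 PM − 548 min = 12:38 PM.
Stage 1 starts at 12:38 PM + 488 min = 8:46 PM.
From 2:38 PM to 8:46 PM is 6 h 8 min.

6 h 8 min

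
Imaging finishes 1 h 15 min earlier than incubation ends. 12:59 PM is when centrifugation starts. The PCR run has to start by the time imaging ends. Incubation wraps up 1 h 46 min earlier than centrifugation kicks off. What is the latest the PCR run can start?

Incubation ends at 12:59 PM − 106 min = 11:13 AM.
Imaging ends at 11:13 AM − 75 min = 9:58 AM.
The PCR run is bounded by imaging, so the latest it can start is 9:58 AM.

9:58 AM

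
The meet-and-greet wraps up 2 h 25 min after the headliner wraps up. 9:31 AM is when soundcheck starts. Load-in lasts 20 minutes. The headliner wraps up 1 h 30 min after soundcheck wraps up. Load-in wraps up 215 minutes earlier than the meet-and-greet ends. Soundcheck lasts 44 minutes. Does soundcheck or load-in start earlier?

Soundcheck ends at 9:31 AM + 44 min = 10:15 AM.
The headliner ends at 10:15 AM + 90 min = 11:45 AM.
The meet-and-greet ends at 11:45 AM + 145 min = 2:10 PM.
Load-in ends at 2:10 PM − 215 min = 10:35 AM.
Load-in starts at 10:35 AM − 20 min = 10:15 AM.
Soundcheck starts at 9:31 AM and load-in starts at 10:15 AM, so soundcheck is first.

soundcheck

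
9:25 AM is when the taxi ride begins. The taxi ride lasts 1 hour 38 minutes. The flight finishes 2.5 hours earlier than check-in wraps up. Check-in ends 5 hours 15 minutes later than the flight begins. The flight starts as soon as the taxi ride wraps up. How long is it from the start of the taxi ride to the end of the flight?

The taxi ride ends at 9:25 AM + 98 min = 11:03 AM.
So the flight starts at 11:03 AM.
Check-in ends at 11:03 AM + 315 min = 4:18 PM.
The flight ends at 4:18 PM − 150 min = 1:48 PM.
From 9:25 AM to 1:48 PM is 4 h 23 min.

4 h 23 min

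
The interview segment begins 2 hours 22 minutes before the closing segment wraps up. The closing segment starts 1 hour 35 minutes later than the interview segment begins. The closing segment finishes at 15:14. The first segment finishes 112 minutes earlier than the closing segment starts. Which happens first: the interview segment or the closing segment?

The interview segment starts at 15:14 − 142 min = 12:52.
The closing segment starts at 12:52 + 95 min = 14:27.
The interview segment starts at 12:52 and the closing segment starts at 14:27, so the interview segment is first.

the interview segment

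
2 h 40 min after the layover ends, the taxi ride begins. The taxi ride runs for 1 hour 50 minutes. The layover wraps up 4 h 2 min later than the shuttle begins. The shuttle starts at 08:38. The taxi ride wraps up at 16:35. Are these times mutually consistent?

The layover ends at 08:38 + 242 min = 12:40.
The taxi ride starts at 12:40 + 160 min = 15:20.
The taxi ride ends at 15:20 + 110 min = 17:10.
But the taxi ride is also said to end at 16:35 — a 35-minute conflict.

No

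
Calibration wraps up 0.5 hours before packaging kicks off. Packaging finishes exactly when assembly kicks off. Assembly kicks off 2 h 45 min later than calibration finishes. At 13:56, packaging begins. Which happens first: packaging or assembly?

packaging

Calibration ends at 13:56 − 30 min = 13:26.
Assembly starts at 13:26 + 165 min = 16:11.
Packaging starts at 13:56 and assembly starts at 16:11, so packaging is first.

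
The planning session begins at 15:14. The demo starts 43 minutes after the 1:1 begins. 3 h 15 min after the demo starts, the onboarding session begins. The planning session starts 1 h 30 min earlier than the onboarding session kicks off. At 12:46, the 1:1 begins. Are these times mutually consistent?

Yes

The demo starts at 12:46 + 43 min = 13:29.
The onboarding session starts at 13:29 + 195 min = 16:44.
The planning session starts at 16:44 − 90 min = 15:14.
That matches the stated 15:14, so the schedule is consistent.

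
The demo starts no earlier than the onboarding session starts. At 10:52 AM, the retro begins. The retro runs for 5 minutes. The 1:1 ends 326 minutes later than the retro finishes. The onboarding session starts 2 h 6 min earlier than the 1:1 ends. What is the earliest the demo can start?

2:17 PM

The retro ends at 10:52 AM + 5 min = 10:57 AM.
The 1:1 ends at 10:57 AM + 326 min = 4:23 PM.
The onboarding session starts at 4:23 PM − 126 min = 2:17 PM.
The demo is bounded by the onboarding session, so the earliest it can start is 2:17 PM.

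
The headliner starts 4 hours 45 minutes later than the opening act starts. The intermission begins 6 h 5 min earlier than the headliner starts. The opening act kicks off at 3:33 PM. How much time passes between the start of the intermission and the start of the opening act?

The headliner starts at 3:33 PM + 285 min = 8:18 PM.
The intermission starts at 8:18 PM − 365 min = 2:13 PM.
From 2:13 PM to 3:33 PM is 1 hour 20 minutes.

1 hour 20 minutes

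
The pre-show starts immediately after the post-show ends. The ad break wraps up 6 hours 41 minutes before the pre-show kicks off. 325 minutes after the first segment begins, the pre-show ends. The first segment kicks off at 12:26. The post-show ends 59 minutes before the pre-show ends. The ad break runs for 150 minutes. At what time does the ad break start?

The pre-show ends at 12:26 + 325 min = 17:51.
The post-show ends at 17:51 − 59 min = 16:52.
So the pre-show starts at 16:52.
The ad break ends at 16:52 − 401 min = 10:11.
The ad break starts at 10:11 − 150 min = 07:41.

07:41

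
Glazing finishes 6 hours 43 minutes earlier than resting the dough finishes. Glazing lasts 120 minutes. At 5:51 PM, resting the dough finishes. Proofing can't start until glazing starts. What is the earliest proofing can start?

Glazing ends at 5:51 PM − 403 min = 11:08 AM.
Glazing starts at 11:08 AM − 120 min = 9:08 AM.
Proofing is bounded by glazing, so the earliest it can start is 9:08 AM.

9:08 AM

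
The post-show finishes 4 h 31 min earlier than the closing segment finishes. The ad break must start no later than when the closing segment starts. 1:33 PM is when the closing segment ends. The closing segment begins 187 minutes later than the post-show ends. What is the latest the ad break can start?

The post-show ends at 1:33 PM − 271 min = 9:02 AM.
The closing segment starts at 9:02 AM + 187 min = 12:09 PM.
The ad break is bounded by the closing segment, so the latest it can start is 12:09 PM.

12:09 PM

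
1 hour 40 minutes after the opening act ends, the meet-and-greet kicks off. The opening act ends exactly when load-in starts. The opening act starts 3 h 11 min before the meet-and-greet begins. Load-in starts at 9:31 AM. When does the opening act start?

The opening act ends at 9:31 AM.
The meet-and-greet starts at 9:31 AM + 100 min = 11:11 AM.
The opening act starts at 11:11 AM − 191 min = 8:00 AM.

8:00 AM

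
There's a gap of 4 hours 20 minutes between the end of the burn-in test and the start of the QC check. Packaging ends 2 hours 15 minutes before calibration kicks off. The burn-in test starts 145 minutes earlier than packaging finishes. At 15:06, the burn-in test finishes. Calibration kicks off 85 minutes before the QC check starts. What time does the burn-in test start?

The QC check starts at 15:06 + 260 min = 19:26.
Calibration starts at 19:26 − 85 min = 18:01.
Packaging ends at 18:01 − 135 min = 15:46.
The burn-in test starts at 15:46 − 145 min = 13:21.

13:21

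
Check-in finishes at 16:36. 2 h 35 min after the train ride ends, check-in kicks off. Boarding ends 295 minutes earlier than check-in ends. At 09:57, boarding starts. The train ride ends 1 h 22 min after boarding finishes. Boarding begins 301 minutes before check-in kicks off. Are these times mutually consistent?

No

Boarding ends at 16:36 − 295 min = 11:41.
The train ride ends at 11:41 + 82 min = 13:03.
Check-in starts at 13:03 + 155 min = 15:38.
Boarding starts at 15:38 − 301 min = 10:37.
But boarding is also said to start at 09:57 — a 40-minute conflict.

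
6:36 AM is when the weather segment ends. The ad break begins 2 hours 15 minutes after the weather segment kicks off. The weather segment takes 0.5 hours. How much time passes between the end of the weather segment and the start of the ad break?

The weather segment starts at 6:36 AM − 30 min = 6:06 AM.
The ad break starts at 6:06 AM + 135 min = 8:21 AM.
From 6:36 AM to 8:21 AM is 1 hour 45 minutes.

1 hour 45 minutes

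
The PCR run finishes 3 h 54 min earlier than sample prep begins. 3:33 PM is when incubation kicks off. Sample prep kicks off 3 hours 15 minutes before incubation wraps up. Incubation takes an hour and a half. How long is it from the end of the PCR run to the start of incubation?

Incubation ends at 3:33 PM + 90 min = 5:03 PM.
Sample prep starts at 5:03 PM − 195 min = 1:48 PM.
The PCR run ends at 1:48 PM − 234 min = 9:54 AM.
From 9:54 AM to 3:33 PM is 339 minutes.

339 minutes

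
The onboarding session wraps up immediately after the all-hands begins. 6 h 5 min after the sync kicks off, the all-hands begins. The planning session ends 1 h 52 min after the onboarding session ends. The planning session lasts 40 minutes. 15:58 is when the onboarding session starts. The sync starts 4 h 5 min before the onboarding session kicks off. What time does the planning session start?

19:10

The sync starts at 15:58 − 245 min = 11:53.
The all-hands starts at 11:53 + 365 min = 17:58.
So the onboarding session ends at 17:58.
The planning session ends at 17:58 + 112 min = 19:50.
The planning session starts at 19:50 − 40 min = 19:10.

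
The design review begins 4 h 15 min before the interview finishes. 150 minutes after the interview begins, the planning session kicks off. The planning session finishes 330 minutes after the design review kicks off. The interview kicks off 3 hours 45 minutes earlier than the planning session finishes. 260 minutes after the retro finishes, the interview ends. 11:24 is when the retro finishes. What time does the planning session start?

The interview ends at 11:24 + 260 min = 15:44.
The design review starts at 15:44 − 255 min = 11:29.
The planning session ends at 11:29 + 330 min = 16:59.
The interview starts at 16:59 − 225 min = 13:14.
The planning session starts at 13:14 + 150 min = 15:44.

15:44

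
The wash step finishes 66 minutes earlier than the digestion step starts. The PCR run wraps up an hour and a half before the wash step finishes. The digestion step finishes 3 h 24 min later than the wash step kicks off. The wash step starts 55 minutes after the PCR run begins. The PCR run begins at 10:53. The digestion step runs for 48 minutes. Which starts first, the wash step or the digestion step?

the wash step

The wash step starts at 10:53 + 55 min = 11:48.
The digestion step ends at 11:48 + 204 min = 15:12.
The digestion step starts at 15:12 − 48 min = 14:24.
The wash step starts at 11:48 and the digestion step starts at 14:24, so the wash step is first.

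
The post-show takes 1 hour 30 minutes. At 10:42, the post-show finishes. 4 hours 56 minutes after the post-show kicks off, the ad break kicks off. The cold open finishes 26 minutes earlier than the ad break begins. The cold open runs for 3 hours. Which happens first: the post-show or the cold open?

The post-show starts at 10:42 − 90 min = 09:12.
The ad break starts at 09:12 + 296 min = 14:08.
The cold open ends at 14:08 − 26 min = 13:42.
The cold open starts at 13:42 − 180 min = 10:42.
The post-show starts at 09:12 and the cold open starts at 10:42, so the post-show is first.

the post-show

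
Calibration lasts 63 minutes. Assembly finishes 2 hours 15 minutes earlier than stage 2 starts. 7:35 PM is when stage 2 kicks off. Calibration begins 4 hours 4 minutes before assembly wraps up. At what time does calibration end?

Assembly ends at 7:35 PM − 135 min = 5:20 PM.
Calibration starts at 5:20 PM − 244 min = 1:16 PM.
Calibration ends at 1:16 PM + 63 min = 2:19 PM.

2:19 PM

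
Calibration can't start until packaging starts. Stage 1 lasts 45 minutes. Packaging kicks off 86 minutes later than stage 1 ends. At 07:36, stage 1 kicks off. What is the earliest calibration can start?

09:47

Stage 1 ends at 07:36 + 45 min = 08:21.
Packaging starts at 08:21 + 86 min = 09:47.
Calibration is bounded by packaging, so the earliest it can start is 09:47.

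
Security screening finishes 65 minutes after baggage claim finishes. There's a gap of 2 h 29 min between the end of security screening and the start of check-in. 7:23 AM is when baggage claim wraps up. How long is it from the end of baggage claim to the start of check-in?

214 minutes

Security screening ends at 7:23 AM + 65 min = 8:28 AM.
Check-in starts at 8:28 AM + 149 min = 10:57 AM.
From 7:23 AM to 10:57 AM is 214 minutes.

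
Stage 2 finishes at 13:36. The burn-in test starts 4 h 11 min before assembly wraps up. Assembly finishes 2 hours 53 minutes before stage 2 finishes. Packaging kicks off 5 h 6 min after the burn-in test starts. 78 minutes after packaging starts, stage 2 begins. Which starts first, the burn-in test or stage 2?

Assembly ends at 13:36 − 173 min = 10:43.
The burn-in test starts at 10:43 − 251 min = 06:32.
Packaging starts at 06:32 + 306 min = 11:38.
Stage 2 starts at 11:38 + 78 min = 12:56.
The burn-in test starts at 06:32 and stage 2 starts at 12:56, so the burn-in test is first.

the burn-in test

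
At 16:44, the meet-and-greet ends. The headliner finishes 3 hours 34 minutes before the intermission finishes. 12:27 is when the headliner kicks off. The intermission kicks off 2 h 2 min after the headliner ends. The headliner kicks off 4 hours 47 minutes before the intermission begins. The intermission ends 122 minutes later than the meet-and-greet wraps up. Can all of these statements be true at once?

Yes

The intermission ends at 16:44 + 122 min = 18:46.
The headliner ends at 18:46 − 214 min = 15:12.
The intermission starts at 15:12 + 122 min = 17:14.
The headliner starts at 17:14 − 287 min = 12:27.
That matches the stated 12:27, so the schedule is consistent.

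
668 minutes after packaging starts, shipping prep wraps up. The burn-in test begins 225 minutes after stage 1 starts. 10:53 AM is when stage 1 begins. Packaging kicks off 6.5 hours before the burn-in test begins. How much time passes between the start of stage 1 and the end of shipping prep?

8 h 23 min

The burn-in test starts at 10:53 AM + 225 min = 2:38 PM.
Packaging starts at 2:38 PM − 390 min = 8:08 AM.
Shipping prep ends at 8:08 AM + 668 min = 7:16 PM.
From 10:53 AM to 7:16 PM is 8 h 23 min.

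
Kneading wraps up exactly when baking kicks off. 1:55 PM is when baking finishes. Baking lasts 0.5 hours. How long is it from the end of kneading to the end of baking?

Baking starts at 1:55 PM − 30 min = 1:25 PM.
So kneading ends at 1:25 PM.
From 1:25 PM to 1:55 PM is half an hour.

half an hour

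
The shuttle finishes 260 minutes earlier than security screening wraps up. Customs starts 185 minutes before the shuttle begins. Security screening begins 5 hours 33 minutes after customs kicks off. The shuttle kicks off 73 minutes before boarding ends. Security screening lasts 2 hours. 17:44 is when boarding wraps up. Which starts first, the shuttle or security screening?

the shuttle

The shuttle starts at 17:44 − 73 min = 16:31.
Customs starts at 16:31 − 185 min = 13:26.
Security screening starts at 13:26 + 333 min = 18:59.
The shuttle starts at 16:31 and security screening starts at 18:59, so the shuttle is first.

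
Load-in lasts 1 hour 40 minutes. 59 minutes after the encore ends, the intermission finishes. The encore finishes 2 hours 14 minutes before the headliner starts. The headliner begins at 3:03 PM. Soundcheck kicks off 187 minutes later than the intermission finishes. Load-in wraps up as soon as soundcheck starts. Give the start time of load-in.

The encore ends at 3:03 PM − 134 min = 12:49 PM.
The intermission ends at 12:49 PM + 59 min = 1:48 PM.
Soundcheck starts at 1:48 PM + 187 min = 4:55 PM.
So load-in ends at 4:55 PM.
Load-in starts at 4:55 PM − 100 min = 3:15 PM.

3:15 PM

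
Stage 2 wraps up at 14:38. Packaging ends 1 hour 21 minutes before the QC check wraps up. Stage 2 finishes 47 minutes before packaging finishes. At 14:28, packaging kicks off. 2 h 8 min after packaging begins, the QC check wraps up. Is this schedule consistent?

No

The QC check ends at 14:28 + 128 min = 16:36.
Packaging ends at 16:36 − 81 min = 15:15.
Stage 2 ends at 15:15 − 47 min = 14:28.
But stage 2 is also said to end at 14:38 — a 10-minute conflict.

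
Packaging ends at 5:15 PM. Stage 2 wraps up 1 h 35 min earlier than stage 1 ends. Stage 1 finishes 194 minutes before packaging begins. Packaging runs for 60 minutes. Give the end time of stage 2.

11:26 AM

Packaging starts at 5:15 PM − 60 min = 4:15 PM.
Stage 1 ends at 4:15 PM − 194 min = 1:01 PM.
Stage 2 ends at 1:01 PM − 95 min = 11:26 AM.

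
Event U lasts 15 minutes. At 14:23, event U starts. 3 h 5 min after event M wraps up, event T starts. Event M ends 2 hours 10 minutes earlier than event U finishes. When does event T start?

15:33

Event U ends at 14:23 + 15 min = 14:38.
Event M ends at 14:38 − 130 min = 12:28.
Event T starts at 12:28 + 185 min = 15:33.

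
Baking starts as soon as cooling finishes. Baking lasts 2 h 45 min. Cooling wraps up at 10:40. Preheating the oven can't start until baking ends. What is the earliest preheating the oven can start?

Baking starts at 10:40.
Baking ends at 10:40 + 165 min = 13:25.
Preheating the oven is bounded by baking, so the earliest it can start is 13:25.

13:25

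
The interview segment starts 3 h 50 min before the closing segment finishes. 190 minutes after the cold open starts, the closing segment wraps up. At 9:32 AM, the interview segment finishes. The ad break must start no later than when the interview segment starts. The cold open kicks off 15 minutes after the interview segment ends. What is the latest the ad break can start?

The cold open starts at 9:32 AM + 15 min = 9:47 AM.
The closing segment ends at 9:47 AM + 190 min = 12:57 PM.
The interview segment starts at 12:57 PM − 230 min = 9:07 AM.
The ad break is bounded by the interview segment, so the latest it can start is 9:07 AM.

9:07 AM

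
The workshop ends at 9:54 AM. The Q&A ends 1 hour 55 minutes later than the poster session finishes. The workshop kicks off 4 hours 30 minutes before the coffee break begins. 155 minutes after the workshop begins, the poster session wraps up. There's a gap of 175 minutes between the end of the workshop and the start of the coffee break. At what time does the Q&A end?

The coffee break starts at 9:54 AM + 175 min = 12:49 PM.
The workshop starts at 12:49 PM − 270 min = 8:19 AM.
The poster session ends at 8:19 AM + 155 min = 10:54 AM.
The Q&A ends at 10:54 AM + 115 min = 12:49 PM.

12:49 PM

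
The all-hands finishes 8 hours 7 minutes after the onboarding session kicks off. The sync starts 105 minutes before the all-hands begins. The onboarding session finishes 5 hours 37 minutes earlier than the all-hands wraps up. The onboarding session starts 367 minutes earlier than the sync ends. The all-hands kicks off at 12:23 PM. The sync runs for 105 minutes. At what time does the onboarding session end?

8:46 AM

The sync starts at 12:23 PM − 105 min = 10:38 AM.
The sync ends at 10:38 AM + 105 min = 12:23 PM.
The onboarding session starts at 12:23 PM − 367 min = 6:16 AM.
The all-hands ends at 6:16 AM + 487 min = 2:23 PM.
The onboarding session ends at 2:23 PM − 337 min = 8:46 AM.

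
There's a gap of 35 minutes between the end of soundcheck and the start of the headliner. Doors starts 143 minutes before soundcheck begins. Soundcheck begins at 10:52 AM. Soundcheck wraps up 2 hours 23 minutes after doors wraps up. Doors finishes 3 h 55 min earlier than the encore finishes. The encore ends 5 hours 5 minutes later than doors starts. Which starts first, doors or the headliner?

doors

Doors starts at 10:52 AM − 143 min = 8:29 AM.
The encore ends at 8:29 AM + 305 min = 1:34 PM.
Doors ends at 1:34 PM − 235 min = 9:39 AM.
Soundcheck ends at 9:39 AM + 143 min = 12:02 PM.
The headliner starts at 12:02 PM + 35 min = 12:37 PM.
Doors starts at 8:29 AM and the headliner starts at 12:37 PM, so doors is first.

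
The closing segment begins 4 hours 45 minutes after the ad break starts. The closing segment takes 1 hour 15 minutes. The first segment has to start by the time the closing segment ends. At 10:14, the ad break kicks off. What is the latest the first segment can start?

16:14

The closing segment starts at 10:14 + 285 min = 14:59.
The closing segment ends at 14:59 + 75 min = 16:14.
The first segment is bounded by the closing segment, so the latest it can start is 16:14.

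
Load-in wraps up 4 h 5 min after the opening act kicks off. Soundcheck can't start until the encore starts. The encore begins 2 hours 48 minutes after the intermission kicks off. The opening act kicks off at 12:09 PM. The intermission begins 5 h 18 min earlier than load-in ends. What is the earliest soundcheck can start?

Load-in ends at 12:09 PM + 245 min = 4:14 PM.
The intermission starts at 4:14 PM − 318 min = 10:56 AM.
The encore starts at 10:56 AM + 168 min = 1:44 PM.
Soundcheck is bounded by the encore, so the earliest it can start is 1:44 PM.

1:44 PM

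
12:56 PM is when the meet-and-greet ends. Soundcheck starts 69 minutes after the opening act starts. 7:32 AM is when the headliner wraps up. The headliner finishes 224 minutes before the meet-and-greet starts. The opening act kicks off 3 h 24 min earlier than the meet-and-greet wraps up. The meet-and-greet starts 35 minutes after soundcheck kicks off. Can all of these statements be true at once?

Yes

The opening act starts at 12:56 PM − 204 min = 9:32 AM.
Soundcheck starts at 9:32 AM + 69 min = 10:41 AM.
The meet-and-greet starts at 10:41 AM + 35 min = 11:16 AM.
The headliner ends at 11:16 AM − 224 min = 7:32 AM.
That matches the stated 7:32 AM, so the schedule is consistent.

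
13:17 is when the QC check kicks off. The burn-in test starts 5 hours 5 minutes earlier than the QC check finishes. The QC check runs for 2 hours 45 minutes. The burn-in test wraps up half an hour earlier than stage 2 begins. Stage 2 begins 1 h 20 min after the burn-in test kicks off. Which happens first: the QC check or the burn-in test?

the burn-in test

The QC check ends at 13:17 + 165 min = 16:02.
The burn-in test starts at 16:02 − 305 min = 10:57.
The QC check starts at 13:17 and the burn-in test starts at 10:57, so the burn-in test is first.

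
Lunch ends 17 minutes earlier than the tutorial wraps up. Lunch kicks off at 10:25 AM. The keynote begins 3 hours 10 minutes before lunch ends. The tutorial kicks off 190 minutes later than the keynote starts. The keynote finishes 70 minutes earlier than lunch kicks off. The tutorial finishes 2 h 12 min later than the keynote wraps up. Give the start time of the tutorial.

The keynote ends at 10:25 AM − 70 min = 9:15 AM.
The tutorial ends at 9:15 AM + 132 min = 11:27 AM.
Lunch ends at 11:27 AM − 17 min = 11:10 AM.
The keynote starts at 11:10 AM − 190 min = 8:00 AM.
The tutorial starts at 8:00 AM + 190 min = 11:10 AM.

11:10 AM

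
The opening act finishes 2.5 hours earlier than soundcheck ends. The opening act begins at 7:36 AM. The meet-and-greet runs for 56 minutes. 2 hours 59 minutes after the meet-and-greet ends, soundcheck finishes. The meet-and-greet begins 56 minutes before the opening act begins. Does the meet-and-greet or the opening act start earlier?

The meet-and-greet starts at 7:36 AM − 56 min = 6:40 AM.
The meet-and-greet starts at 6:40 AM and the opening act starts at 7:36 AM, so the meet-and-greet is first.

the meet-and-greet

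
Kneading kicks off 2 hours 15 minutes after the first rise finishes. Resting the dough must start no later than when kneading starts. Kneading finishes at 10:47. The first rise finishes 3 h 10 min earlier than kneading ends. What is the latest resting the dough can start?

The first rise ends at 10:47 − 190 min = 07:37.
Kneading starts at 07:37 + 135 min = 09:52.
Resting the dough is bounded by kneading, so the latest it can start is 09:52.

09:52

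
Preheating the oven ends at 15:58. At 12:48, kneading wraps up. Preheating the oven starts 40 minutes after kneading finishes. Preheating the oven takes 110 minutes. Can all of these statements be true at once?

No

Preheating the oven starts at 12:48 + 40 min = 13:28.
Preheating the oven ends at 13:28 + 110 min = 15:18.
But preheating the oven is also said to end at 15:58 — a 40-minute conflict.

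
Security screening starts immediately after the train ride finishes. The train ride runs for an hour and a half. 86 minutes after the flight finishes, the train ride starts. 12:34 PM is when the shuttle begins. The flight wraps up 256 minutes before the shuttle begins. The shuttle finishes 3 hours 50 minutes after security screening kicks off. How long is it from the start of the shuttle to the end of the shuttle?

The flight ends at 12:34 PM − 256 min = 8:18 AM.
The train ride starts at 8:18 AM + 86 min = 9:44 AM.
The train ride ends at 9:44 AM + 90 min = 11:14 AM.
So security screening starts at 11:14 AM.
The shuttle ends at 11:14 AM + 230 min = 3:04 PM.
From 12:34 PM to 3:04 PM is 2 hours 30 minutes.

2 hours 30 minutes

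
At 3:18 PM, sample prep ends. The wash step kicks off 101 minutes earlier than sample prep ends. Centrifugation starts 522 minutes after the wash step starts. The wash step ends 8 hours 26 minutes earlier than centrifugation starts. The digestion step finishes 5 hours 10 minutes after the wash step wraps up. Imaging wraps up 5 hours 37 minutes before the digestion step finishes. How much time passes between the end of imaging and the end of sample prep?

112 minutes

The wash step starts at 3:18 PM − 101 min = 1:37 PM.
Centrifugation starts at 1:37 PM + 522 min = 10:19 PM.
The wash step ends at 10:19 PM − 506 min = 1:53 PM.
The digestion step ends at 1:53 PM + 310 min = 7:03 PM.
Imaging ends at 7:03 PM − 337 min = 1:26 PM.
From 1:26 PM to 3:18 PM is 112 minutes.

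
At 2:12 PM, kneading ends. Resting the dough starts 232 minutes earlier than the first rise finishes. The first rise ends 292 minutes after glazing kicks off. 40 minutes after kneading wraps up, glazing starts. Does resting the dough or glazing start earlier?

glazing

Glazing starts at 2:12 PM + 40 min = 2:52 PM.
The first rise ends at 2:52 PM + 292 min = 7:44 PM.
Resting the dough starts at 7:44 PM − 232 min = 3:52 PM.
Resting the dough starts at 3:52 PM and glazing starts at 2:52 PM, so glazing is first.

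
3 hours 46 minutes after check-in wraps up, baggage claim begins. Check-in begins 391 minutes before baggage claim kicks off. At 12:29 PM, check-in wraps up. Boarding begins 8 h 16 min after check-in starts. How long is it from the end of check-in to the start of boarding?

5 hours 31 minutes

Baggage claim starts at 12:29 PM + 226 min = 4:15 PM.
Check-in starts at 4:15 PM − 391 min = 9:44 AM.
Boarding starts at 9:44 AM + 496 min = 6:00 PM.
From 12:29 PM to 6:00 PM is 5 hours 31 minutes.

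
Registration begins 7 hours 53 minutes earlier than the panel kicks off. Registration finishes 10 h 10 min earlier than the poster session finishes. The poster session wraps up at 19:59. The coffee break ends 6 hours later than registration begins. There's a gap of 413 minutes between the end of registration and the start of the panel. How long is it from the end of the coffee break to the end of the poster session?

Registration ends at 19:59 − 610 min = 09:49.
The panel starts at 09:49 + 413 min = 16:42.
Registration starts at 16:42 − 473 min = 08:49.
The coffee break ends at 08:49 + 360 min = 14:49.
From 14:49 to 19:59 is 5 hours 10 minutes.

5 hours 10 minutes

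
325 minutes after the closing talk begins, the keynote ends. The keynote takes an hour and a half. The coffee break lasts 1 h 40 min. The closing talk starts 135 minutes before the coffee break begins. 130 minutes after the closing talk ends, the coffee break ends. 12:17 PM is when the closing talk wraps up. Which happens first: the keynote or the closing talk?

The coffee break ends at 12:17 PM + 130 min = 2:27 PM.
The coffee break starts at 2:27 PM − 100 min = 12:47 PM.
The closing talk starts at 12:47 PM − 135 min = 10:32 AM.
The keynote ends at 10:32 AM + 325 min = 3:57 PM.
The keynote starts at 3:57 PM − 90 min = 2:27 PM.
The keynote starts at 2:27 PM and the closing talk starts at 10:32 AM, so the closing talk is first.

the closing talk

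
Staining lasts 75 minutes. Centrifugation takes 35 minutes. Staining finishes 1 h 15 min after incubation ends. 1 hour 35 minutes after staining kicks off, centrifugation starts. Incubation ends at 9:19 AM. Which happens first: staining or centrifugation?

Staining ends at 9:19 AM + 75 min = 10:34 AM.
Staining starts at 10:34 AM − 75 min = 9:19 AM.
Centrifugation starts at 9:19 AM + 95 min = 10:54 AM.
Staining starts at 9:19 AM and centrifugation starts at 10:54 AM, so staining is first.

staining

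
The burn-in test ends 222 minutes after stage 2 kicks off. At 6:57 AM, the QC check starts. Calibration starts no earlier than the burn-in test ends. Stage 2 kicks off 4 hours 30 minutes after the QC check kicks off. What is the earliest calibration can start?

3:09 PM

Stage 2 starts at 6:57 AM + 270 min = 11:27 AM.
The burn-in test ends at 11:27 AM + 222 min = 3:09 PM.
Calibration is bounded by the burn-in test, so the earliest it can start is 3:09 PM.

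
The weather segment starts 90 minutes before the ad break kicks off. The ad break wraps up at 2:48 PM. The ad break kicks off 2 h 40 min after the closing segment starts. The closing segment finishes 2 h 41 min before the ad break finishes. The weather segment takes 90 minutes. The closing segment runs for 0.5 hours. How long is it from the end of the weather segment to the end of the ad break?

31 minutes

The closing segment ends at 2:48 PM − 161 min = 12:07 PM.
The closing segment starts at 12:07 PM − 30 min = 11:37 AM.
The ad break starts at 11:37 AM + 160 min = 2:17 PM.
The weather segment starts at 2:17 PM − 90 min = 12:47 PM.
The weather segment ends at 12:47 PM + 90 min = 2:17 PM.
From 2:17 PM to 2:48 PM is 31 minutes.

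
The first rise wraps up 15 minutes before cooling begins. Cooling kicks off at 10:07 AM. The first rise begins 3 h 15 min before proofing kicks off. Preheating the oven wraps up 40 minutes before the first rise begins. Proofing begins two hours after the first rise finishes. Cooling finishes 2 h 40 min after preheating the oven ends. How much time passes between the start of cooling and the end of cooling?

The first rise ends at 10:07 AM − 15 min = 9:52 AM.
Proofing starts at 9:52 AM + 120 min = 11:52 AM.
The first rise starts at 11:52 AM − 195 min = 8:37 AM.
Preheating the oven ends at 8:37 AM − 40 min = 7:57 AM.
Cooling ends at 7:57 AM + 160 min = 10:37 AM.
From 10:07 AM to 10:37 AM is 0.5 hours.

0.5 hours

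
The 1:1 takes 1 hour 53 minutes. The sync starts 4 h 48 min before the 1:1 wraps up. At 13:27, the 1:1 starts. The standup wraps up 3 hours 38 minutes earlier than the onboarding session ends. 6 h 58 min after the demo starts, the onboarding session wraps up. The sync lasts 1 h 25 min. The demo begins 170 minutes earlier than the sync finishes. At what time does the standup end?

The 1:1 ends at 13:27 + 113 min = 15:20.
The sync starts at 15:20 − 288 min = 10:32.
The sync ends at 10:32 + 85 min = 11:57.
The demo starts at 11:57 − 170 min = 09:07.
The onboarding session ends at 09:07 + 418 min = 16:05.
The standup ends at 16:05 − 218 min = 12:27.

12:27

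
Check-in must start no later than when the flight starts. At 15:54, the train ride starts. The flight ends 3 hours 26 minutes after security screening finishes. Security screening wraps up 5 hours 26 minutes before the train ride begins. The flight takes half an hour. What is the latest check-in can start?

13:24

Security screening ends at 15:54 − 326 min = 10:28.
The flight ends at 10:28 + 206 min = 13:54.
The flight starts at 13:54 − 30 min = 13:24.
Check-in is bounded by the flight, so the latest it can start is 13:24.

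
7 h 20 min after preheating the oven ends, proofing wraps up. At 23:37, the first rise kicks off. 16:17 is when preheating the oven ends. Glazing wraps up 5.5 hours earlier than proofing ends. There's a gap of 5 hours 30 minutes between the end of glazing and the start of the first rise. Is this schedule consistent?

Yes

Proofing ends at 16:17 + 440 min = 23:37.
Glazing ends at 23:37 − 330 min = 18:07.
The first rise starts at 18:07 + 330 min = 23:37.
That matches the stated 23:37, so the schedule is consistent.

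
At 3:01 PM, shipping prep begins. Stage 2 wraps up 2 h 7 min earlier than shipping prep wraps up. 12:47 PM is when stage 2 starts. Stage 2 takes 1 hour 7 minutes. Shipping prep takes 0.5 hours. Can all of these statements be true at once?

No

Shipping prep ends at 3:01 PM + 30 min = 3:31 PM.
Stage 2 ends at 3:31 PM − 127 min = 1:24 PM.
Stage 2 starts at 1:24 PM − 67 min = 12:17 PM.
But stage 2 is also said to start at 12:47 PM — a 30-minute conflict.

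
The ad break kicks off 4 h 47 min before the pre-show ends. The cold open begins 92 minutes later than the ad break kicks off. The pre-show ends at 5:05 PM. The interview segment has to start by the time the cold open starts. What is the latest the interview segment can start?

1:50 PM

The ad break starts at 5:05 PM − 287 min = 12:18 PM.
The cold open starts at 12:18 PM + 92 min = 1:50 PM.
The interview segment is bounded by the cold open, so the latest it can start is 1:50 PM.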